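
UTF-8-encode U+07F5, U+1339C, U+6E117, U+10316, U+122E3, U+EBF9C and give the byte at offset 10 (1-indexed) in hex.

0x97

1-indexed offset 10 is 0-indexed offset 9.
U+07F5 → 2-byte form DF B5 at offsets 0–1.
U+1339C → 4-byte form F0 93 8E 9C at offsets 2–5.
U+6E117 → 4-byte form F1 AE 84 97 at offsets 6–9.
Offset 9 falls in char 3's range; it's byte 4 of F1 AE 84 97 = 0x97.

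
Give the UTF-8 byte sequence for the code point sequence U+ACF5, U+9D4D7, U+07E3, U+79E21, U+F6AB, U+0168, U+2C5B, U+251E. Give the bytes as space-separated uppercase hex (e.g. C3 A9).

U+ACF5: 3-byte form → EA B3 B5.
U+9D4D7: 4-byte form → F2 9D 93 97.
U+07E3: 2-byte form → DF A3.
U+79E21: 4-byte form → F1 B9 B8 A1.
U+F6AB: 3-byte form → EF 9A AB.
U+0168: 2-byte form → C5 A8.
U+2C5B: 3-byte form → E2 B1 9B.
U+251E: 3-byte form → E2 94 9E.
Concatenated (24 bytes): EA B3 B5 F2 9D 93 97 DF A3 F1 B9 B8 A1 EF 9A AB C5 A8 E2 B1 9B E2 94 9E.

EA B3 B5 F2 9D 93 97 DF A3 F1 B9 B8 A1 EF 9A AB C5 A8 E2 B1 9B E2 94 9E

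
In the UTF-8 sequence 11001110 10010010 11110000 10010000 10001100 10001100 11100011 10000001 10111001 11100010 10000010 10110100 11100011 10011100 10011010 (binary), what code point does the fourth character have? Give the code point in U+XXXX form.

U+20B4

Offset 0: leading byte 0xCE = 11001110 → 2-byte char #1 = CE 92.
Offset 2: leading byte 0xF0 = 11110000 → 4-byte char #2 = F0 90 8C 8C.
Offset 6: leading byte 0xE3 = 11100011 → 3-byte char #3 = E3 81 B9.
Offset 9: leading byte 0xE2 = 11100010 → 3-byte char #4 = E2 82 B4.
Leading byte 0xE2 = 11100010 matches 1110xxxx → 3-byte sequence.
Byte 1: 0xE2 = 11100010, payload 0010 (4 bits).
Byte 2: 0x82 = 10000010 (10xxxxxx ✓), payload 000010.
Byte 3: 0xB4 = 10110100 (10xxxxxx ✓), payload 110100.
Concatenate: 0010000010110100 = 0x20B4 (16 bits → U+20B4).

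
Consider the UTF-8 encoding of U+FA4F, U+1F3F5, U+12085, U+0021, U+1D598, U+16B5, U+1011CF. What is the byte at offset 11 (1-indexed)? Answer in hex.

1-indexed offset 11 is 0-indexed offset 10.
U+FA4F → 3-byte form EF A9 8F at offsets 0–2.
U+1F3F5 → 4-byte form F0 9F 8F B5 at offsets 3–6.
U+12085 → 4-byte form F0 92 82 85 at offsets 7–10.
Offset 10 falls in char 3's range; it's byte 4 of F0 92 82 85 = 0x85.

0x85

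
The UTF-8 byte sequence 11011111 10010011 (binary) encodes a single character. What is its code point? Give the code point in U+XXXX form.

Leading byte 0xDF = 11011111 matches 110xxxxx → 2-byte sequence.
Byte 1: 0xDF = 11011111, payload 11111 (5 bits).
Byte 2: 0x93 = 10010011 (10xxxxxx ✓), payload 010011.
Concatenate: 11111010011 = 0x7D3 (11 bits → U+07D3).

U+07D3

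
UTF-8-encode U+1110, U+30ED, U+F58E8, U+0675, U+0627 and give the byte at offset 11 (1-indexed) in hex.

1-indexed offset 11 is 0-indexed offset 10.
U+1110 → 3-byte form E1 84 90 at offsets 0–2.
U+30ED → 3-byte form E3 83 AD at offsets 3–5.
U+F58E8 → 4-byte form F3 B5 A3 A8 at offsets 6–9.
U+0675 → 2-byte form D9 B5 at offsets 10–11.
Offset 10 falls in char 4's range; it's byte 1 of D9 B5 = 0xD9.

0xD9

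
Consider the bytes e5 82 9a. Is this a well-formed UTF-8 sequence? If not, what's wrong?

Leading byte 0xE5 = 11100101 → 3-byte form.
Continuation bytes 0x82=10000010, 0x9A=10011010 all match 10xxxxxx.
Decoded value 0x509A is ≥ 0x800 (shortest form) and not a surrogate.

valid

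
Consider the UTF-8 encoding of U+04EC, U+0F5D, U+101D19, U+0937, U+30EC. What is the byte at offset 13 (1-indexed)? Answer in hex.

0xE3

1-indexed offset 13 is 0-indexed offset 12.
U+04EC → 2-byte form D3 AC at offsets 0–1.
U+0F5D → 3-byte form E0 BD 9D at offsets 2–4.
U+101D19 → 4-byte form F4 81 B4 99 at offsets 5–8.
U+0937 → 3-byte form E0 A4 B7 at offsets 9–11.
U+30EC → 3-byte form E3 83 AC at offsets 12–14.
Offset 12 falls in char 5's range; it's byte 1 of E3 83 AC = 0xE3.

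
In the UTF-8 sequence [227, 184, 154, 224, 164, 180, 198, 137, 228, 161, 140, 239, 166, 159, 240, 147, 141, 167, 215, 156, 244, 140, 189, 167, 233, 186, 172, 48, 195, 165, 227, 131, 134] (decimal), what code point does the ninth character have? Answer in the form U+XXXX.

Offset 0: leading byte 0xE3 = 11100011 → 3-byte char #1 = E3 B8 9A.
Offset 3: leading byte 0xE0 = 11100000 → 3-byte char #2 = E0 A4 B4.
Offset 6: leading byte 0xC6 = 11000110 → 2-byte char #3 = C6 89.
Offset 8: leading byte 0xE4 = 11100100 → 3-byte char #4 = E4 A1 8C.
Offset 11: leading byte 0xEF = 11101111 → 3-byte char #5 = EF A6 9F.
Offset 14: leading byte 0xF0 = 11110000 → 4-byte char #6 = F0 93 8D A7.
Offset 18: leading byte 0xD7 = 11010111 → 2-byte char #7 = D7 9C.
Offset 20: leading byte 0xF4 = 11110100 → 4-byte char #8 = F4 8C BD A7.
Offset 24: leading byte 0xE9 = 11101001 → 3-byte char #9 = E9 BA AC.
Leading byte 0xE9 = 11101001 matches 1110xxxx → 3-byte sequence.
Byte 1: 0xE9 = 11101001, payload 1001 (4 bits).
Byte 2: 0xBA = 10111010 (10xxxxxx ✓), payload 111010.
Byte 3: 0xAC = 10101100 (10xxxxxx ✓), payload 101100.
Concatenate: 1001111010101100 = 0x9EAC (16 bits → U+9EAC).

U+9EAC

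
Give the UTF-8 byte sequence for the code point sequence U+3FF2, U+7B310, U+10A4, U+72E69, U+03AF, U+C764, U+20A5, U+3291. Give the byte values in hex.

E3 BF B2 F1 BB 8C 90 E1 82 A4 F1 B2 B9 A9 CE AF EC 9D A4 E2 82 A5 E3 8A 91

U+3FF2: 3-byte form → E3 BF B2.
U+7B310: 4-byte form → F1 BB 8C 90.
U+10A4: 3-byte form → E1 82 A4.
U+72E69: 4-byte form → F1 B2 B9 A9.
U+03AF: 2-byte form → CE AF.
U+C764: 3-byte form → EC 9D A4.
U+20A5: 3-byte form → E2 82 A5.
U+3291: 3-byte form → E3 8A 91.
Concatenated (25 bytes): E3 BF B2 F1 BB 8C 90 E1 82 A4 F1 B2 B9 A9 CE AF EC 9D A4 E2 82 A5 E3 8A 91.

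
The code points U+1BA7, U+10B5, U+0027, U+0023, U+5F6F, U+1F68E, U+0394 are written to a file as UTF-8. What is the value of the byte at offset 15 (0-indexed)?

0xCE

U+1BA7 → 3-byte form E1 AE A7 at offsets 0–2.
U+10B5 → 3-byte form E1 82 B5 at offsets 3–5.
U+0027 → 1-byte form 27 at offsets 6–6.
U+0023 → 1-byte form 23 at offsets 7–7.
U+5F6F → 3-byte form E5 BD AF at offsets 8–10.
U+1F68E → 4-byte form F0 9F 9A 8E at offsets 11–14.
U+0394 → 2-byte form CE 94 at offsets 15–16.
Offset 15 falls in char 7's range; it's byte 1 of CE 94 = 0xCE.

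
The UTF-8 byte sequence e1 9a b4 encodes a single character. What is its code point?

U+16B4

Leading byte 0xE1 = 11100001 matches 1110xxxx → 3-byte sequence.
Byte 1: 0xE1 = 11100001, payload 0001 (4 bits).
Byte 2: 0x9A = 10011010 (10xxxxxx ✓), payload 011010.
Byte 3: 0xB4 = 10110100 (10xxxxxx ✓), payload 110100.
Concatenate: 0001011010110100 = 0x16B4 (16 bits → U+16B4).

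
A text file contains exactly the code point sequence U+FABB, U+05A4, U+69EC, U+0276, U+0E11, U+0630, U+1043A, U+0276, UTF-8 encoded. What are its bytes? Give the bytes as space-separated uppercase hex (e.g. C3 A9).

U+FABB: 3-byte form → EF AA BB.
U+05A4: 2-byte form → D6 A4.
U+69EC: 3-byte form → E6 A7 AC.
U+0276: 2-byte form → C9 B6.
U+0E11: 3-byte form → E0 B8 91.
U+0630: 2-byte form → D8 B0.
U+1043A: 4-byte form → F0 90 90 BA.
U+0276: 2-byte form → C9 B6.
Concatenated (21 bytes): EF AA BB D6 A4 E6 A7 AC C9 B6 E0 B8 91 D8 B0 F0 90 90 BA C9 B6.

EF AA BB D6 A4 E6 A7 AC C9 B6 E0 B8 91 D8 B0 F0 90 90 BA C9 B6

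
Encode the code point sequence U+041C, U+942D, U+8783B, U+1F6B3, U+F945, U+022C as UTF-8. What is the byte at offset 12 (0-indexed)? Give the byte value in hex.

0xB3

U+041C → 2-byte form D0 9C at offsets 0–1.
U+942D → 3-byte form E9 90 AD at offsets 2–4.
U+8783B → 4-byte form F2 87 A0 BB at offsets 5–8.
U+1F6B3 → 4-byte form F0 9F 9A B3 at offsets 9–12.
Offset 12 falls in char 4's range; it's byte 4 of F0 9F 9A B3 = 0xB3.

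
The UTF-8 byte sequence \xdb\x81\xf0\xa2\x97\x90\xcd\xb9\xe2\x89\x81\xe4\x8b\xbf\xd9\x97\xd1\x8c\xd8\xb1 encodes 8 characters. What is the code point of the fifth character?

Offset 0: leading byte 0xDB = 11011011 → 2-byte char #1 = DB 81.
Offset 2: leading byte 0xF0 = 11110000 → 4-byte char #2 = F0 A2 97 90.
Offset 6: leading byte 0xCD = 11001101 → 2-byte char #3 = CD B9.
Offset 8: leading byte 0xE2 = 11100010 → 3-byte char #4 = E2 89 81.
Offset 11: leading byte 0xE4 = 11100100 → 3-byte char #5 = E4 8B BF.
Leading byte 0xE4 = 11100100 matches 1110xxxx → 3-byte sequence.
Byte 1: 0xE4 = 11100100, payload 0100 (4 bits).
Byte 2: 0x8B = 10001011 (10xxxxxx ✓), payload 001011.
Byte 3: 0xBF = 10111111 (10xxxxxx ✓), payload 111111.
Concatenate: 0100001011111111 = 0x42FF (16 bits → U+42FF).

U+42FF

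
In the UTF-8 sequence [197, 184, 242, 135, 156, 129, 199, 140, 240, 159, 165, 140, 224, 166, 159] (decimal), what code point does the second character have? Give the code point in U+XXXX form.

U+87701

Offset 0: leading byte 0xC5 = 11000101 → 2-byte char #1 = C5 B8.
Offset 2: leading byte 0xF2 = 11110010 → 4-byte char #2 = F2 87 9C 81.
Leading byte 0xF2 = 11110010 matches 11110xxx → 4-byte sequence.
Byte 1: 0xF2 = 11110010, payload 010 (3 bits).
Byte 2: 0x87 = 10000111 (10xxxxxx ✓), payload 000111.
Byte 3: 0x9C = 10011100 (10xxxxxx ✓), payload 011100.
Byte 4: 0x81 = 10000001 (10xxxxxx ✓), payload 000001.
Concatenate: 010000111011100000001 = 0x87701 (21 bits → U+87701).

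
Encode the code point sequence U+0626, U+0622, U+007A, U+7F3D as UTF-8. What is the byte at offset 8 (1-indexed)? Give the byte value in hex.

1-indexed offset 8 is 0-indexed offset 7.
U+0626 → 2-byte form D8 A6 at offsets 0–1.
U+0622 → 2-byte form D8 A2 at offsets 2–3.
U+007A → 1-byte form 7A at offsets 4–4.
U+7F3D → 3-byte form E7 BC BD at offsets 5–7.
Offset 7 falls in char 4's range; it's byte 3 of E7 BC BD = 0xBD.

0xBD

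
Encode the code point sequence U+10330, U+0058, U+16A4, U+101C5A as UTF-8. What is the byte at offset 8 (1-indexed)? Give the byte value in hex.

0xA4

1-indexed offset 8 is 0-indexed offset 7.
U+10330 → 4-byte form F0 90 8C B0 at offsets 0–3.
U+0058 → 1-byte form 58 at offsets 4–4.
U+16A4 → 3-byte form E1 9A A4 at offsets 5–7.
Offset 7 falls in char 3's range; it's byte 3 of E1 9A A4 = 0xA4.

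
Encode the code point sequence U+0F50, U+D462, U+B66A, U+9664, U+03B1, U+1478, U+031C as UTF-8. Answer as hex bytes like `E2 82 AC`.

U+0F50: 3-byte form → E0 BD 90.
U+D462: 3-byte form → ED 91 A2.
U+B66A: 3-byte form → EB 99 AA.
U+9664: 3-byte form → E9 99 A4.
U+03B1: 2-byte form → CE B1.
U+1478: 3-byte form → E1 91 B8.
U+031C: 2-byte form → CC 9C.
Concatenated (19 bytes): E0 BD 90 ED 91 A2 EB 99 AA E9 99 A4 CE B1 E1 91 B8 CC 9C.

E0 BD 90 ED 91 A2 EB 99 AA E9 99 A4 CE B1 E1 91 B8 CC 9C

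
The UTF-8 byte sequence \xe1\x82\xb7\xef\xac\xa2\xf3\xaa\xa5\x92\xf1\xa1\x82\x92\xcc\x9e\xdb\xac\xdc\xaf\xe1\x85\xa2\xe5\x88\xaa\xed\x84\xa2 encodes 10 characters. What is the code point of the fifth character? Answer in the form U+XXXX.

U+031E

Offset 0: leading byte 0xE1 = 11100001 → 3-byte char #1 = E1 82 B7.
Offset 3: leading byte 0xEF = 11101111 → 3-byte char #2 = EF AC A2.
Offset 6: leading byte 0xF3 = 11110011 → 4-byte char #3 = F3 AA A5 92.
Offset 10: leading byte 0xF1 = 11110001 → 4-byte char #4 = F1 A1 82 92.
Offset 14: leading byte 0xCC = 11001100 → 2-byte char #5 = CC 9E.
Leading byte 0xCC = 11001100 matches 110xxxxx → 2-byte sequence.
Byte 1: 0xCC = 11001100, payload 01100 (5 bits).
Byte 2: 0x9E = 10011110 (10xxxxxx ✓), payload 011110.
Concatenate: 01100011110 = 0x31E (11 bits → U+031E).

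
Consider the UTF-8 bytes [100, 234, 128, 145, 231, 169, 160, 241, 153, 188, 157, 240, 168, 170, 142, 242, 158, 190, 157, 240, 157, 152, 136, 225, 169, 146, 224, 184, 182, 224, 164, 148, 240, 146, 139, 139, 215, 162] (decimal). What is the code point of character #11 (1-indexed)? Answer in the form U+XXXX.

U+122CB

Offset 0: leading byte 0x64 = 01100100 → 1-byte char #1 = 64.
Offset 1: leading byte 0xEA = 11101010 → 3-byte char #2 = EA 80 91.
Offset 4: leading byte 0xE7 = 11100111 → 3-byte char #3 = E7 A9 A0.
Offset 7: leading byte 0xF1 = 11110001 → 4-byte char #4 = F1 99 BC 9D.
Offset 11: leading byte 0xF0 = 11110000 → 4-byte char #5 = F0 A8 AA 8E.
Offset 15: leading byte 0xF2 = 11110010 → 4-byte char #6 = F2 9E BE 9D.
Offset 19: leading byte 0xF0 = 11110000 → 4-byte char #7 = F0 9D 98 88.
Offset 23: leading byte 0xE1 = 11100001 → 3-byte char #8 = E1 A9 92.
Offset 26: leading byte 0xE0 = 11100000 → 3-byte char #9 = E0 B8 B6.
Offset 29: leading byte 0xE0 = 11100000 → 3-byte char #10 = E0 A4 94.
Offset 32: leading byte 0xF0 = 11110000 → 4-byte char #11 = F0 92 8B 8B.
Leading byte 0xF0 = 11110000 matches 11110xxx → 4-byte sequence.
Byte 1: 0xF0 = 11110000, payload 000 (3 bits).
Byte 2: 0x92 = 10010010 (10xxxxxx ✓), payload 010010.
Byte 3: 0x8B = 10001011 (10xxxxxx ✓), payload 001011.
Byte 4: 0x8B = 10001011 (10xxxxxx ✓), payload 001011.
Concatenate: 000010010001011001011 = 0x122CB (21 bits → U+122CB).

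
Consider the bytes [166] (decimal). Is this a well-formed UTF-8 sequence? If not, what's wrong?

Byte 0xA6 = 10100110 has the form 10xxxxxx — a continuation byte — but there is no preceding leading byte.

invalid (continuation byte with no leading byte)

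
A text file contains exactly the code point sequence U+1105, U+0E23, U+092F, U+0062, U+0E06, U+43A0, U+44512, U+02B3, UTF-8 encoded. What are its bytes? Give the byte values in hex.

E1 84 85 E0 B8 A3 E0 A4 AF 62 E0 B8 86 E4 8E A0 F1 84 94 92 CA B3

U+1105: 3-byte form → E1 84 85.
U+0E23: 3-byte form → E0 B8 A3.
U+092F: 3-byte form → E0 A4 AF.
U+0062: 1-byte form → 62.
U+0E06: 3-byte form → E0 B8 86.
U+43A0: 3-byte form → E4 8E A0.
U+44512: 4-byte form → F1 84 94 92.
U+02B3: 2-byte form → CA B3.
Concatenated (22 bytes): E1 84 85 E0 B8 A3 E0 A4 AF 62 E0 B8 86 E4 8E A0 F1 84 94 92 CA B3.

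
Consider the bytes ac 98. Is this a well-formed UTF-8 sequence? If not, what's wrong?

Byte 0xAC = 10101100 has the form 10xxxxxx — a continuation byte — but there is no preceding leading byte.

invalid (continuation byte with no leading byte)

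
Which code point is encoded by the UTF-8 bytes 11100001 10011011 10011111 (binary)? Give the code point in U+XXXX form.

U+16DF

Leading byte 0xE1 = 11100001 matches 1110xxxx → 3-byte sequence.
Byte 1: 0xE1 = 11100001, payload 0001 (4 bits).
Byte 2: 0x9B = 10011011 (10xxxxxx ✓), payload 011011.
Byte 3: 0x9F = 10011111 (10xxxxxx ✓), payload 011111.
Concatenate: 0001011011011111 = 0x16DF (16 bits → U+16DF).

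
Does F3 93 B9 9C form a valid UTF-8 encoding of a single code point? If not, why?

valid

Leading byte 0xF3 = 11110011 → 4-byte form.
Continuation bytes 0x93=10010011, 0xB9=10111001, 0x9C=10011100 all match 10xxxxxx.
Decoded value 0xD3E5C is ≥ 0x10000 (shortest form) and not a surrogate.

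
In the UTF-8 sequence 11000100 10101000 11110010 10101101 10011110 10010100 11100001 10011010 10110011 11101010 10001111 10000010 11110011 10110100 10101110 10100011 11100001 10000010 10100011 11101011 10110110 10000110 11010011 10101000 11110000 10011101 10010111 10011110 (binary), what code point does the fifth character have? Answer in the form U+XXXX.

Offset 0: leading byte 0xC4 = 11000100 → 2-byte char #1 = C4 A8.
Offset 2: leading byte 0xF2 = 11110010 → 4-byte char #2 = F2 AD 9E 94.
Offset 6: leading byte 0xE1 = 11100001 → 3-byte char #3 = E1 9A B3.
Offset 9: leading byte 0xEA = 11101010 → 3-byte char #4 = EA 8F 82.
Offset 12: leading byte 0xF3 = 11110011 → 4-byte char #5 = F3 B4 AE A3.
Leading byte 0xF3 = 11110011 matches 11110xxx → 4-byte sequence.
Byte 1: 0xF3 = 11110011, payload 011 (3 bits).
Byte 2: 0xB4 = 10110100 (10xxxxxx ✓), payload 110100.
Byte 3: 0xAE = 10101110 (10xxxxxx ✓), payload 101110.
Byte 4: 0xA3 = 10100011 (10xxxxxx ✓), payload 100011.
Concatenate: 011110100101110100011 = 0xF4BA3 (21 bits → U+F4BA3).

U+F4BA3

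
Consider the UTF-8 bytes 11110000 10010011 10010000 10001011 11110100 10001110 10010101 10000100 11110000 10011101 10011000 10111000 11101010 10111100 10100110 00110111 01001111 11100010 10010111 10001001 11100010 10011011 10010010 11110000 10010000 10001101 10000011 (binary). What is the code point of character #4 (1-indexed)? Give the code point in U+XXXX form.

U+AF26

Offset 0: leading byte 0xF0 = 11110000 → 4-byte char #1 = F0 93 90 8B.
Offset 4: leading byte 0xF4 = 11110100 → 4-byte char #2 = F4 8E 95 84.
Offset 8: leading byte 0xF0 = 11110000 → 4-byte char #3 = F0 9D 98 B8.
Offset 12: leading byte 0xEA = 11101010 → 3-byte char #4 = EA BC A6.
Leading byte 0xEA = 11101010 matches 1110xxxx → 3-byte sequence.
Byte 1: 0xEA = 11101010, payload 1010 (4 bits).
Byte 2: 0xBC = 10111100 (10xxxxxx ✓), payload 111100.
Byte 3: 0xA6 = 10100110 (10xxxxxx ✓), payload 100110.
Concatenate: 1010111100100110 = 0xAF26 (16 bits → U+AF26).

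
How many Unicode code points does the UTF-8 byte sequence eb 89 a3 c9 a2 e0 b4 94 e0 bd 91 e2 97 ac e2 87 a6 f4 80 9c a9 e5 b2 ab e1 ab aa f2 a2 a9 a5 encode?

10

Byte at offset 0: 0xEB = 11101011 → 3-byte char (#1). Advance 3.
Byte at offset 3: 0xC9 = 11001001 → 2-byte char (#2). Advance 2.
Byte at offset 5: 0xE0 = 11100000 → 3-byte char (#3). Advance 3.
Byte at offset 8: 0xE0 = 11100000 → 3-byte char (#4). Advance 3.
Byte at offset 11: 0xE2 = 11100010 → 3-byte char (#5). Advance 3.
Byte at offset 14: 0xE2 = 11100010 → 3-byte char (#6). Advance 3.
Byte at offset 17: 0xF4 = 11110100 → 4-byte char (#7). Advance 4.
Byte at offset 21: 0xE5 = 11100101 → 3-byte char (#8). Advance 3.
Byte at offset 24: 0xE1 = 11100001 → 3-byte char (#9). Advance 3.
Byte at offset 27: 0xF2 = 11110010 → 4-byte char (#10). Advance 4.
Reached end at offset 31 after 10 code points.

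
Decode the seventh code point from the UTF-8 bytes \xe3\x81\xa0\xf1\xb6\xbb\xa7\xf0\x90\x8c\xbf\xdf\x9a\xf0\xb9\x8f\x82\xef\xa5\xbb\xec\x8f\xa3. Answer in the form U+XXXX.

Offset 0: leading byte 0xE3 = 11100011 → 3-byte char #1 = E3 81 A0.
Offset 3: leading byte 0xF1 = 11110001 → 4-byte char #2 = F1 B6 BB A7.
Offset 7: leading byte 0xF0 = 11110000 → 4-byte char #3 = F0 90 8C BF.
Offset 11: leading byte 0xDF = 11011111 → 2-byte char #4 = DF 9A.
Offset 13: leading byte 0xF0 = 11110000 → 4-byte char #5 = F0 B9 8F 82.
Offset 17: leading byte 0xEF = 11101111 → 3-byte char #6 = EF A5 BB.
Offset 20: leading byte 0xEC = 11101100 → 3-byte char #7 = EC 8F A3.
Leading byte 0xEC = 11101100 matches 1110xxxx → 3-byte sequence.
Byte 1: 0xEC = 11101100, payload 1100 (4 bits).
Byte 2: 0x8F = 10001111 (10xxxxxx ✓), payload 001111.
Byte 3: 0xA3 = 10100011 (10xxxxxx ✓), payload 100011.
Concatenate: 1100001111100011 = 0xC3E3 (16 bits → U+C3E3).

U+C3E3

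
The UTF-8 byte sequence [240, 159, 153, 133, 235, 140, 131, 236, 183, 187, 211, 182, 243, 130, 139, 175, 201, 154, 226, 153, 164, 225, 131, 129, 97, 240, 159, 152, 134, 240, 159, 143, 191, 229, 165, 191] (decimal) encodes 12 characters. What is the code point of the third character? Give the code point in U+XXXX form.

U+CDFB

Offset 0: leading byte 0xF0 = 11110000 → 4-byte char #1 = F0 9F 99 85.
Offset 4: leading byte 0xEB = 11101011 → 3-byte char #2 = EB 8C 83.
Offset 7: leading byte 0xEC = 11101100 → 3-byte char #3 = EC B7 BB.
Leading byte 0xEC = 11101100 matches 1110xxxx → 3-byte sequence.
Byte 1: 0xEC = 11101100, payload 1100 (4 bits).
Byte 2: 0xB7 = 10110111 (10xxxxxx ✓), payload 110111.
Byte 3: 0xBB = 10111011 (10xxxxxx ✓), payload 111011.
Concatenate: 1100110111111011 = 0xCDFB (16 bits → U+CDFB).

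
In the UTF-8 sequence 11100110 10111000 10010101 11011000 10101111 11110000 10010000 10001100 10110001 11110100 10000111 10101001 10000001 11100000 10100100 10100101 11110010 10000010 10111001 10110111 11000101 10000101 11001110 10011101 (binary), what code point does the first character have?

U+6E15

Offset 0: leading byte 0xE6 = 11100110 → 3-byte char #1 = E6 B8 95.
Leading byte 0xE6 = 11100110 matches 1110xxxx → 3-byte sequence.
Byte 1: 0xE6 = 11100110, payload 0110 (4 bits).
Byte 2: 0xB8 = 10111000 (10xxxxxx ✓), payload 111000.
Byte 3: 0x95 = 10010101 (10xxxxxx ✓), payload 010101.
Concatenate: 0110111000010101 = 0x6E15 (16 bits → U+6E15).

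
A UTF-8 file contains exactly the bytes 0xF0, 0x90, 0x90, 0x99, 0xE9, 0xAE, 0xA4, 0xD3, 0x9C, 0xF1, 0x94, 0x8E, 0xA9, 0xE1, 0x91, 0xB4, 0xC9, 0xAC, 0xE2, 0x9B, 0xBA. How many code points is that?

Byte at offset 0: 0xF0 = 11110000 → 4-byte char (#1). Advance 4.
Byte at offset 4: 0xE9 = 11101001 → 3-byte char (#2). Advance 3.
Byte at offset 7: 0xD3 = 11010011 → 2-byte char (#3). Advance 2.
Byte at offset 9: 0xF1 = 11110001 → 4-byte char (#4). Advance 4.
Byte at offset 13: 0xE1 = 11100001 → 3-byte char (#5). Advance 3.
Byte at offset 16: 0xC9 = 11001001 → 2-byte char (#6). Advance 2.
Byte at offset 18: 0xE2 = 11100010 → 3-byte char (#7). Advance 3.
Reached end at offset 21 after 7 code points.

7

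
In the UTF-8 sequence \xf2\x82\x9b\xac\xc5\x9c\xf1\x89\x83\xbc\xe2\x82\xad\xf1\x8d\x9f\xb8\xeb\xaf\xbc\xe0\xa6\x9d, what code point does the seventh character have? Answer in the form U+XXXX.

Offset 0: leading byte 0xF2 = 11110010 → 4-byte char #1 = F2 82 9B AC.
Offset 4: leading byte 0xC5 = 11000101 → 2-byte char #2 = C5 9C.
Offset 6: leading byte 0xF1 = 11110001 → 4-byte char #3 = F1 89 83 BC.
Offset 10: leading byte 0xE2 = 11100010 → 3-byte char #4 = E2 82 AD.
Offset 13: leading byte 0xF1 = 11110001 → 4-byte char #5 = F1 8D 9F B8.
Offset 17: leading byte 0xEB = 11101011 → 3-byte char #6 = EB AF BC.
Offset 20: leading byte 0xE0 = 11100000 → 3-byte char #7 = E0 A6 9D.
Leading byte 0xE0 = 11100000 matches 1110xxxx → 3-byte sequence.
Byte 1: 0xE0 = 11100000, payload 0000 (4 bits).
Byte 2: 0xA6 = 10100110 (10xxxxxx ✓), payload 100110.
Byte 3: 0x9D = 10011101 (10xxxxxx ✓), payload 011101.
Concatenate: 0000100110011101 = 0x99D (16 bits → U+099D).

U+099D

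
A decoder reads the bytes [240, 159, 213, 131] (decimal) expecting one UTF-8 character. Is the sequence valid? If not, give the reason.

Leading byte 0xF0 = 11110000 → 4-byte form.
Byte 3 is 0xD5 = 11010101, which is not 10xxxxxx — expected a continuation byte.

invalid (non-continuation byte where continuation expected)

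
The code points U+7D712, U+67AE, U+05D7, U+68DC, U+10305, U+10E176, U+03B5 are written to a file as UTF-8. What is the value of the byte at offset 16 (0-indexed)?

0xF4

U+7D712 → 4-byte form F1 BD 9C 92 at offsets 0–3.
U+67AE → 3-byte form E6 9E AE at offsets 4–6.
U+05D7 → 2-byte form D7 97 at offsets 7–8.
U+68DC → 3-byte form E6 A3 9C at offsets 9–11.
U+10305 → 4-byte form F0 90 8C 85 at offsets 12–15.
U+10E176 → 4-byte form F4 8E 85 B6 at offsets 16–19.
Offset 16 falls in char 6's range; it's byte 1 of F4 8E 85 B6 = 0xF4.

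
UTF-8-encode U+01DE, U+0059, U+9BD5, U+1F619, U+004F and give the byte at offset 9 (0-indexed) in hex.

U+01DE → 2-byte form C7 9E at offsets 0–1.
U+0059 → 1-byte form 59 at offsets 2–2.
U+9BD5 → 3-byte form E9 AF 95 at offsets 3–5.
U+1F619 → 4-byte form F0 9F 98 99 at offsets 6–9.
Offset 9 falls in char 4's range; it's byte 4 of F0 9F 98 99 = 0x99.

0x99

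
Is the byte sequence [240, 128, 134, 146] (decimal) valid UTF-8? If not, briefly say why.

Leading byte 0xF0 = 11110000 → 4-byte form.
Continuation bytes all match 10xxxxxx. Payload decodes to 0x192.
But 0x192 < 0x10000, the minimum for a 4-byte sequence — this is an overlong encoding.

invalid (overlong encoding)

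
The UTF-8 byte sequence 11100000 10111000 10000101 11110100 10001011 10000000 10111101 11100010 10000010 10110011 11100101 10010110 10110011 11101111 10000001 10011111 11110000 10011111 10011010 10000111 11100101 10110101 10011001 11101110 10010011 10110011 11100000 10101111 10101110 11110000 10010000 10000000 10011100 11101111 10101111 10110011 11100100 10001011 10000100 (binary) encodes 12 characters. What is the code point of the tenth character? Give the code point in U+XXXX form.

Offset 0: leading byte 0xE0 = 11100000 → 3-byte char #1 = E0 B8 85.
Offset 3: leading byte 0xF4 = 11110100 → 4-byte char #2 = F4 8B 80 BD.
Offset 7: leading byte 0xE2 = 11100010 → 3-byte char #3 = E2 82 B3.
Offset 10: leading byte 0xE5 = 11100101 → 3-byte char #4 = E5 96 B3.
Offset 13: leading byte 0xEF = 11101111 → 3-byte char #5 = EF 81 9F.
Offset 16: leading byte 0xF0 = 11110000 → 4-byte char #6 = F0 9F 9A 87.
Offset 20: leading byte 0xE5 = 11100101 → 3-byte char #7 = E5 B5 99.
Offset 23: leading byte 0xEE = 11101110 → 3-byte char #8 = EE 93 B3.
Offset 26: leading byte 0xE0 = 11100000 → 3-byte char #9 = E0 AF AE.
Offset 29: leading byte 0xF0 = 11110000 → 4-byte char #10 = F0 90 80 9C.
Leading byte 0xF0 = 11110000 matches 11110xxx → 4-byte sequence.
Byte 1: 0xF0 = 11110000, payload 000 (3 bits).
Byte 2: 0x90 = 10010000 (10xxxxxx ✓), payload 010000.
Byte 3: 0x80 = 10000000 (10xxxxxx ✓), payload 000000.
Byte 4: 0x9C = 10011100 (10xxxxxx ✓), payload 011100.
Concatenate: 000010000000000011100 = 0x1001C (21 bits → U+1001C).

U+1001C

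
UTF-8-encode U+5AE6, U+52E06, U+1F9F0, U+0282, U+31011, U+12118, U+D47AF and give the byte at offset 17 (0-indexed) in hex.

U+5AE6 → 3-byte form E5 AB A6 at offsets 0–2.
U+52E06 → 4-byte form F1 92 B8 86 at offsets 3–6.
U+1F9F0 → 4-byte form F0 9F A7 B0 at offsets 7–10.
U+0282 → 2-byte form CA 82 at offsets 11–12.
U+31011 → 4-byte form F0 B1 80 91 at offsets 13–16.
U+12118 → 4-byte form F0 92 84 98 at offsets 17–20.
Offset 17 falls in char 6's range; it's byte 1 of F0 92 84 98 = 0xF0.

0xF0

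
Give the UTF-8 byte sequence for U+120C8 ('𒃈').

U+120C8 = 0x120C8 = 73928 decimal. In range U+10000–U+10FFFF → 4-byte form: 11110xxx 10xxxxxx 10xxxxxx 10xxxxxx.
Binary (21 bits): 000010010000011001000.
Split 3+6+6+6: 000 | 010010 | 000011 | 001000.
Byte 1: 11110000 = 0xF0.
Byte 2: 10010010 = 0x92.
Byte 3: 10000011 = 0x83.
Byte 4: 10001000 = 0x88.

F0 92 83 88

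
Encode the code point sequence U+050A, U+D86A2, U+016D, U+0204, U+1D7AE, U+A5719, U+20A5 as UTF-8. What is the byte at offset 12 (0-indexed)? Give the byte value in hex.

0x9E

U+050A → 2-byte form D4 8A at offsets 0–1.
U+D86A2 → 4-byte form F3 98 9A A2 at offsets 2–5.
U+016D → 2-byte form C5 AD at offsets 6–7.
U+0204 → 2-byte form C8 84 at offsets 8–9.
U+1D7AE → 4-byte form F0 9D 9E AE at offsets 10–13.
Offset 12 falls in char 5's range; it's byte 3 of F0 9D 9E AE = 0x9E.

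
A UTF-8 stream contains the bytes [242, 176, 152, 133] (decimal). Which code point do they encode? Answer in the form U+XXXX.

U+B0605

Leading byte 0xF2 = 11110010 matches 11110xxx → 4-byte sequence.
Byte 1: 0xF2 = 11110010, payload 010 (3 bits).
Byte 2: 0xB0 = 10110000 (10xxxxxx ✓), payload 110000.
Byte 3: 0x98 = 10011000 (10xxxxxx ✓), payload 011000.
Byte 4: 0x85 = 10000101 (10xxxxxx ✓), payload 000101.
Concatenate: 010110000011000000101 = 0xB0605 (21 bits → U+B0605).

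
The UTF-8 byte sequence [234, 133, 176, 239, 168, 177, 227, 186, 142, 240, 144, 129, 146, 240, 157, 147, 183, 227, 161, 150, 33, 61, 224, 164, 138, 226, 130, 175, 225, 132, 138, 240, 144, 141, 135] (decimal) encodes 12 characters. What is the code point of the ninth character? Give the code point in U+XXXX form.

Offset 0: leading byte 0xEA = 11101010 → 3-byte char #1 = EA 85 B0.
Offset 3: leading byte 0xEF = 11101111 → 3-byte char #2 = EF A8 B1.
Offset 6: leading byte 0xE3 = 11100011 → 3-byte char #3 = E3 BA 8E.
Offset 9: leading byte 0xF0 = 11110000 → 4-byte char #4 = F0 90 81 92.
Offset 13: leading byte 0xF0 = 11110000 → 4-byte char #5 = F0 9D 93 B7.
Offset 17: leading byte 0xE3 = 11100011 → 3-byte char #6 = E3 A1 96.
Offset 20: leading byte 0x21 = 00100001 → 1-byte char #7 = 21.
Offset 21: leading byte 0x3D = 00111101 → 1-byte char #8 = 3D.
Offset 22: leading byte 0xE0 = 11100000 → 3-byte char #9 = E0 A4 8A.
Leading byte 0xE0 = 11100000 matches 1110xxxx → 3-byte sequence.
Byte 1: 0xE0 = 11100000, payload 0000 (4 bits).
Byte 2: 0xA4 = 10100100 (10xxxxxx ✓), payload 100100.
Byte 3: 0x8A = 10001010 (10xxxxxx ✓), payload 001010.
Concatenate: 0000100100001010 = 0x90A (16 bits → U+090A).

U+090A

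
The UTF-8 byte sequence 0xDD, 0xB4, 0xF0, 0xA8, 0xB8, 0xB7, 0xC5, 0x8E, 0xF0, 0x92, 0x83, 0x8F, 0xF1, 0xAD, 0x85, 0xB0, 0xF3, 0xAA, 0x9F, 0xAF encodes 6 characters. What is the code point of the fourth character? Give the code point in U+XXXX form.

Offset 0: leading byte 0xDD = 11011101 → 2-byte char #1 = DD B4.
Offset 2: leading byte 0xF0 = 11110000 → 4-byte char #2 = F0 A8 B8 B7.
Offset 6: leading byte 0xC5 = 11000101 → 2-byte char #3 = C5 8E.
Offset 8: leading byte 0xF0 = 11110000 → 4-byte char #4 = F0 92 83 8F.
Leading byte 0xF0 = 11110000 matches 11110xxx → 4-byte sequence.
Byte 1: 0xF0 = 11110000, payload 000 (3 bits).
Byte 2: 0x92 = 10010010 (10xxxxxx ✓), payload 010010.
Byte 3: 0x83 = 10000011 (10xxxxxx ✓), payload 000011.
Byte 4: 0x8F = 10001111 (10xxxxxx ✓), payload 001111.
Concatenate: 000010010000011001111 = 0x120CF (21 bits → U+120CF).

U+120CF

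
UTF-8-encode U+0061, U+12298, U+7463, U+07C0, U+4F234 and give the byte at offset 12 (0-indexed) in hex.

0x88

U+0061 → 1-byte form 61 at offsets 0–0.
U+12298 → 4-byte form F0 92 8A 98 at offsets 1–4.
U+7463 → 3-byte form E7 91 A3 at offsets 5–7.
U+07C0 → 2-byte form DF 80 at offsets 8–9.
U+4F234 → 4-byte form F1 8F 88 B4 at offsets 10–13.
Offset 12 falls in char 5's range; it's byte 3 of F1 8F 88 B4 = 0x88.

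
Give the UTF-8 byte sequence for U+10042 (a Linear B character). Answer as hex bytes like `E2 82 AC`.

U+10042 = 0x10042 = 65602 decimal. In range U+10000–U+10FFFF → 4-byte form: 11110xxx 10xxxxxx 10xxxxxx 10xxxxxx.
Binary (21 bits): 000010000000001000010.
Split 3+6+6+6: 000 | 010000 | 000001 | 000010.
Byte 1: 11110000 = 0xF0.
Byte 2: 10010000 = 0x90.
Byte 3: 10000001 = 0x81.
Byte 4: 10000010 = 0x82.

F0 90 81 82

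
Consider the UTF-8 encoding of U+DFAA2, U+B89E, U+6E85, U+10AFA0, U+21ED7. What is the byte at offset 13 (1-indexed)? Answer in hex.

0xBE

1-indexed offset 13 is 0-indexed offset 12.
U+DFAA2 → 4-byte form F3 9F AA A2 at offsets 0–3.
U+B89E → 3-byte form EB A2 9E at offsets 4–6.
U+6E85 → 3-byte form E6 BA 85 at offsets 7–9.
U+10AFA0 → 4-byte form F4 8A BE A0 at offsets 10–13.
Offset 12 falls in char 4's range; it's byte 3 of F4 8A BE A0 = 0xBE.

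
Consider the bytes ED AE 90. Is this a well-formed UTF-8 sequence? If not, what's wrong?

invalid (encodes a surrogate (U+D800–U+DFFF))

Structurally a 3-byte sequence; payload = 0xDB90.
But 0xDB90 is in U+D800–U+DFFF, the surrogate range. Surrogates are not Unicode scalar values and are forbidden in UTF-8.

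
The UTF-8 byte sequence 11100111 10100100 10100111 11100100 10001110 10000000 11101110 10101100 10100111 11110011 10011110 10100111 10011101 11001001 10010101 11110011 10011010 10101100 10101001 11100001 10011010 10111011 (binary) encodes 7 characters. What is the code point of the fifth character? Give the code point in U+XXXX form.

Offset 0: leading byte 0xE7 = 11100111 → 3-byte char #1 = E7 A4 A7.
Offset 3: leading byte 0xE4 = 11100100 → 3-byte char #2 = E4 8E 80.
Offset 6: leading byte 0xEE = 11101110 → 3-byte char #3 = EE AC A7.
Offset 9: leading byte 0xF3 = 11110011 → 4-byte char #4 = F3 9E A7 9D.
Offset 13: leading byte 0xC9 = 11001001 → 2-byte char #5 = C9 95.
Leading byte 0xC9 = 11001001 matches 110xxxxx → 2-byte sequence.
Byte 1: 0xC9 = 11001001, payload 01001 (5 bits).
Byte 2: 0x95 = 10010101 (10xxxxxx ✓), payload 010101.
Concatenate: 01001010101 = 0x255 (11 bits → U+0255).

U+0255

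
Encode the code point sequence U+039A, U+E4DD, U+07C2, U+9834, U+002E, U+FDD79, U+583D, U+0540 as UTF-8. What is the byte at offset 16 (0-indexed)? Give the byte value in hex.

U+039A → 2-byte form CE 9A at offsets 0–1.
U+E4DD → 3-byte form EE 93 9D at offsets 2–4.
U+07C2 → 2-byte form DF 82 at offsets 5–6.
U+9834 → 3-byte form E9 A0 B4 at offsets 7–9.
U+002E → 1-byte form 2E at offsets 10–10.
U+FDD79 → 4-byte form F3 BD B5 B9 at offsets 11–14.
U+583D → 3-byte form E5 A0 BD at offsets 15–17.
Offset 16 falls in char 7's range; it's byte 2 of E5 A0 BD = 0xA0.

0xA0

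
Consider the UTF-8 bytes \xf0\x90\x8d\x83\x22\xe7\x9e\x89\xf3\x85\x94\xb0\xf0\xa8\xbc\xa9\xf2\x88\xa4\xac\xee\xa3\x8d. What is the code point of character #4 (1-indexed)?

U+C5530

Offset 0: leading byte 0xF0 = 11110000 → 4-byte char #1 = F0 90 8D 83.
Offset 4: leading byte 0x22 = 00100010 → 1-byte char #2 = 22.
Offset 5: leading byte 0xE7 = 11100111 → 3-byte char #3 = E7 9E 89.
Offset 8: leading byte 0xF3 = 11110011 → 4-byte char #4 = F3 85 94 B0.
Leading byte 0xF3 = 11110011 matches 11110xxx → 4-byte sequence.
Byte 1: 0xF3 = 11110011, payload 011 (3 bits).
Byte 2: 0x85 = 10000101 (10xxxxxx ✓), payload 000101.
Byte 3: 0x94 = 10010100 (10xxxxxx ✓), payload 010100.
Byte 4: 0xB0 = 10110000 (10xxxxxx ✓), payload 110000.
Concatenate: 011000101010100110000 = 0xC5530 (21 bits → U+C5530).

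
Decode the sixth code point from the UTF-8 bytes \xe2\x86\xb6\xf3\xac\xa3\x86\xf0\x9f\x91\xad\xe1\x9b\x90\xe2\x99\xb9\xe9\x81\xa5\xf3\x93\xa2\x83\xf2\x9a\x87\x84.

U+9065

Offset 0: leading byte 0xE2 = 11100010 → 3-byte char #1 = E2 86 B6.
Offset 3: leading byte 0xF3 = 11110011 → 4-byte char #2 = F3 AC A3 86.
Offset 7: leading byte 0xF0 = 11110000 → 4-byte char #3 = F0 9F 91 AD.
Offset 11: leading byte 0xE1 = 11100001 → 3-byte char #4 = E1 9B 90.
Offset 14: leading byte 0xE2 = 11100010 → 3-byte char #5 = E2 99 B9.
Offset 17: leading byte 0xE9 = 11101001 → 3-byte char #6 = E9 81 A5.
Leading byte 0xE9 = 11101001 matches 1110xxxx → 3-byte sequence.
Byte 1: 0xE9 = 11101001, payload 1001 (4 bits).
Byte 2: 0x81 = 10000001 (10xxxxxx ✓), payload 000001.
Byte 3: 0xA5 = 10100101 (10xxxxxx ✓), payload 100101.
Concatenate: 1001000001100101 = 0x9065 (16 bits → U+9065).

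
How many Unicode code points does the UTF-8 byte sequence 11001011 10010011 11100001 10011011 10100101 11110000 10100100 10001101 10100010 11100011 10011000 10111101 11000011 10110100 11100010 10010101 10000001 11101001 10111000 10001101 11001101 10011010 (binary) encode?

8

Byte at offset 0: 0xCB = 11001011 → 2-byte char (#1). Advance 2.
Byte at offset 2: 0xE1 = 11100001 → 3-byte char (#2). Advance 3.
Byte at offset 5: 0xF0 = 11110000 → 4-byte char (#3). Advance 4.
Byte at offset 9: 0xE3 = 11100011 → 3-byte char (#4). Advance 3.
Byte at offset 12: 0xC3 = 11000011 → 2-byte char (#5). Advance 2.
Byte at offset 14: 0xE2 = 11100010 → 3-byte char (#6). Advance 3.
Byte at offset 17: 0xE9 = 11101001 → 3-byte char (#7). Advance 3.
Byte at offset 20: 0xCD = 11001101 → 2-byte char (#8). Advance 2.
Reached end at offset 22 after 8 code points.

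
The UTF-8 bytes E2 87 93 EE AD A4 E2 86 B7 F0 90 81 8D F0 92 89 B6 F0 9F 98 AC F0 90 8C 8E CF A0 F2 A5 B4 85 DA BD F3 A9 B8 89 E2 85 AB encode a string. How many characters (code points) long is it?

Byte at offset 0: 0xE2 = 11100010 → 3-byte char (#1). Advance 3.
Byte at offset 3: 0xEE = 11101110 → 3-byte char (#2). Advance 3.
Byte at offset 6: 0xE2 = 11100010 → 3-byte char (#3). Advance 3.
Byte at offset 9: 0xF0 = 11110000 → 4-byte char (#4). Advance 4.
Byte at offset 13: 0xF0 = 11110000 → 4-byte char (#5). Advance 4.
Byte at offset 17: 0xF0 = 11110000 → 4-byte char (#6). Advance 4.
Byte at offset 21: 0xF0 = 11110000 → 4-byte char (#7). Advance 4.
Byte at offset 25: 0xCF = 11001111 → 2-byte char (#8). Advance 2.
Byte at offset 27: 0xF2 = 11110010 → 4-byte char (#9). Advance 4.
Byte at offset 31: 0xDA = 11011010 → 2-byte char (#10). Advance 2.
Byte at offset 33: 0xF3 = 11110011 → 4-byte char (#11). Advance 4.
Byte at offset 37: 0xE2 = 11100010 → 3-byte char (#12). Advance 3.
Reached end at offset 40 after 12 code points.

12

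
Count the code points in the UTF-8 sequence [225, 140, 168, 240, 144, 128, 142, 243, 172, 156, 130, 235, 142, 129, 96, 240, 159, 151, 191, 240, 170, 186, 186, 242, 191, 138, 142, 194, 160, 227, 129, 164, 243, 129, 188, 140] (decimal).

Byte at offset 0: 0xE1 = 11100001 → 3-byte char (#1). Advance 3.
Byte at offset 3: 0xF0 = 11110000 → 4-byte char (#2). Advance 4.
Byte at offset 7: 0xF3 = 11110011 → 4-byte char (#3). Advance 4.
Byte at offset 11: 0xEB = 11101011 → 3-byte char (#4). Advance 3.
Byte at offset 14: 0x60 = 01100000 → 1-byte char (#5). Advance 1.
Byte at offset 15: 0xF0 = 11110000 → 4-byte char (#6). Advance 4.
Byte at offset 19: 0xF0 = 11110000 → 4-byte char (#7). Advance 4.
Byte at offset 23: 0xF2 = 11110010 → 4-byte char (#8). Advance 4.
Byte at offset 27: 0xC2 = 11000010 → 2-byte char (#9). Advance 2.
Byte at offset 29: 0xE3 = 11100011 → 3-byte char (#10). Advance 3.
Byte at offset 32: 0xF3 = 11110011 → 4-byte char (#11). Advance 4.
Reached end at offset 36 after 11 code points.

11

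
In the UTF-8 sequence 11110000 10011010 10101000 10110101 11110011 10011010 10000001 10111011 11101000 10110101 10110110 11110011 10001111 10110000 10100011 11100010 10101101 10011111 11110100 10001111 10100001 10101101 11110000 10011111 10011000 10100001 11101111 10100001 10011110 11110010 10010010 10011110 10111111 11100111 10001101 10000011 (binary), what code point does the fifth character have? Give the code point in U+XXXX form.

U+2B5F

Offset 0: leading byte 0xF0 = 11110000 → 4-byte char #1 = F0 9A A8 B5.
Offset 4: leading byte 0xF3 = 11110011 → 4-byte char #2 = F3 9A 81 BB.
Offset 8: leading byte 0xE8 = 11101000 → 3-byte char #3 = E8 B5 B6.
Offset 11: leading byte 0xF3 = 11110011 → 4-byte char #4 = F3 8F B0 A3.
Offset 15: leading byte 0xE2 = 11100010 → 3-byte char #5 = E2 AD 9F.
Leading byte 0xE2 = 11100010 matches 1110xxxx → 3-byte sequence.
Byte 1: 0xE2 = 11100010, payload 0010 (4 bits).
Byte 2: 0xAD = 10101101 (10xxxxxx ✓), payload 101101.
Byte 3: 0x9F = 10011111 (10xxxxxx ✓), payload 011111.
Concatenate: 0010101101011111 = 0x2B5F (16 bits → U+2B5F).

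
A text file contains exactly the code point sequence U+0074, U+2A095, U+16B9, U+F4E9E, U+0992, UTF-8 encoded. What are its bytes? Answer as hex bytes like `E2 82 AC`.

U+0074: 1-byte form → 74.
U+2A095: 4-byte form → F0 AA 82 95.
U+16B9: 3-byte form → E1 9A B9.
U+F4E9E: 4-byte form → F3 B4 BA 9E.
U+0992: 3-byte form → E0 A6 92.
Concatenated (15 bytes): 74 F0 AA 82 95 E1 9A B9 F3 B4 BA 9E E0 A6 92.

74 F0 AA 82 95 E1 9A B9 F3 B4 BA 9E E0 A6 92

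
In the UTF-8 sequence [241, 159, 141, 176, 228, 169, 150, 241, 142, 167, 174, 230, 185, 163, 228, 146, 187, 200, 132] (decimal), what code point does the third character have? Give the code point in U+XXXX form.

Offset 0: leading byte 0xF1 = 11110001 → 4-byte char #1 = F1 9F 8D B0.
Offset 4: leading byte 0xE4 = 11100100 → 3-byte char #2 = E4 A9 96.
Offset 7: leading byte 0xF1 = 11110001 → 4-byte char #3 = F1 8E A7 AE.
Leading byte 0xF1 = 11110001 matches 11110xxx → 4-byte sequence.
Byte 1: 0xF1 = 11110001, payload 001 (3 bits).
Byte 2: 0x8E = 10001110 (10xxxxxx ✓), payload 001110.
Byte 3: 0xA7 = 10100111 (10xxxxxx ✓), payload 100111.
Byte 4: 0xAE = 10101110 (10xxxxxx ✓), payload 101110.
Concatenate: 001001110100111101110 = 0x4E9EE (21 bits → U+4E9EE).

U+4E9EE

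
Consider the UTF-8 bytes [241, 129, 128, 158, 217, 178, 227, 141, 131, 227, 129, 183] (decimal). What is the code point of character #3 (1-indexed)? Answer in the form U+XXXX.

U+3343

Offset 0: leading byte 0xF1 = 11110001 → 4-byte char #1 = F1 81 80 9E.
Offset 4: leading byte 0xD9 = 11011001 → 2-byte char #2 = D9 B2.
Offset 6: leading byte 0xE3 = 11100011 → 3-byte char #3 = E3 8D 83.
Leading byte 0xE3 = 11100011 matches 1110xxxx → 3-byte sequence.
Byte 1: 0xE3 = 11100011, payload 0011 (4 bits).
Byte 2: 0x8D = 10001101 (10xxxxxx ✓), payload 001101.
Byte 3: 0x83 = 10000011 (10xxxxxx ✓), payload 000011.
Concatenate: 0011001101000011 = 0x3343 (16 bits → U+3343).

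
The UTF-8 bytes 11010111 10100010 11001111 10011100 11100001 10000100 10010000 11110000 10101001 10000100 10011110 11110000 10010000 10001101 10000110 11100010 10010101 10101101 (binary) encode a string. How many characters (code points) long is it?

6

Byte at offset 0: 0xD7 = 11010111 → 2-byte char (#1). Advance 2.
Byte at offset 2: 0xCF = 11001111 → 2-byte char (#2). Advance 2.
Byte at offset 4: 0xE1 = 11100001 → 3-byte char (#3). Advance 3.
Byte at offset 7: 0xF0 = 11110000 → 4-byte char (#4). Advance 4.
Byte at offset 11: 0xF0 = 11110000 → 4-byte char (#5). Advance 4.
Byte at offset 15: 0xE2 = 11100010 → 3-byte char (#6). Advance 3.
Reached end at offset 18 after 6 code points.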